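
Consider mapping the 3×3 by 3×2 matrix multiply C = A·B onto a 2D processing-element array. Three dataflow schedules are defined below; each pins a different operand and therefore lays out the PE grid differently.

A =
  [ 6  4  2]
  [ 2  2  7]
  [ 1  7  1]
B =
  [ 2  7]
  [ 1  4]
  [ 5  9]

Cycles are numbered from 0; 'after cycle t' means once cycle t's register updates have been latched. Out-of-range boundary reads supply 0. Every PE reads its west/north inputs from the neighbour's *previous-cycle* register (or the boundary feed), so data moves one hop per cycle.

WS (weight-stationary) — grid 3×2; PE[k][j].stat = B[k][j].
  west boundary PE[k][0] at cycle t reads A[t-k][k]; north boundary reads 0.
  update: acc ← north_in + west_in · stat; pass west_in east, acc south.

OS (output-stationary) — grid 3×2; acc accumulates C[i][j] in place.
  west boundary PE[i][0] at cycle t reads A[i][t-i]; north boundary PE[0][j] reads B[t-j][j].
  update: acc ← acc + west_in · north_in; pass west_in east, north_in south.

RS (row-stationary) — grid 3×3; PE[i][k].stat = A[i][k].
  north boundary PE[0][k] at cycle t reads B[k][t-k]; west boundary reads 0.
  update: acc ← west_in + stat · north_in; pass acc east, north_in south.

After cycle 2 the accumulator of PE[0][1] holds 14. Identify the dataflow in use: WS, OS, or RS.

WS (3×2 grid), PE[0][1]:
  @0  [0,1]  acc 0  |  →0  ↓0
  @1  [0,1]  acc 42  |  →6  ↓42
  @2  [0,1]  acc 14  |  →2  ↓14
OS (3×2 grid), PE[0][1]:
  @0  [0,1]  acc 0  |  →0  ↓0
  @1  [0,1]  acc 42  |  →6  ↓7
  @2  [0,1]  acc 58  |  →4  ↓4
RS (3×3 grid), PE[0][1]:
  @0  [0,1]  acc 0  |  →0  ↓0
  @1  [0,1]  acc 16  |  →16  ↓1
  @2  [0,1]  acc 58  |  →58  ↓4

dataflow = WS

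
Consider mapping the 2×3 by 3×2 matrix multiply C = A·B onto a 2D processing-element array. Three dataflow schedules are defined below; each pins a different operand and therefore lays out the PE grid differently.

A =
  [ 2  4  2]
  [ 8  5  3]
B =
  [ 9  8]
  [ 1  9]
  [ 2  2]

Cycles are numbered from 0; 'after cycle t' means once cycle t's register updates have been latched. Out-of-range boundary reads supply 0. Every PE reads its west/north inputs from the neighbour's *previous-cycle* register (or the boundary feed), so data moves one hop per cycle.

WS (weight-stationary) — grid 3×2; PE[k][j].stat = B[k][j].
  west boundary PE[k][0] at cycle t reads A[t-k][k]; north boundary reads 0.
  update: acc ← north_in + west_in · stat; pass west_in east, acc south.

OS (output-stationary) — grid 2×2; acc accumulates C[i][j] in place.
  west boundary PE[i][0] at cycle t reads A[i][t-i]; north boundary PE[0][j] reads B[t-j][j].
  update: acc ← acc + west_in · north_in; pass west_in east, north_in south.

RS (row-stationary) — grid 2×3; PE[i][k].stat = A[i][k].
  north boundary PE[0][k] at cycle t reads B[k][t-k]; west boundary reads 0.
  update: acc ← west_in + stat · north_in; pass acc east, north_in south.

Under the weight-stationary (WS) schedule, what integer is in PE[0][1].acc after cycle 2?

WS 3×2: PE[0][1] cycle-by-cycle (with neighbour feeds):
  c0 r0c0: 18 / 2 / 18
  c0 r0c1: 0 / 0 / 0
  c1 r0c0: 72 / 8 / 72
  c1 r0c1: 16 / 2 / 16
  c2 r0c0: 0 / 0 / 0
  c2 r0c1: 64 / 8 / 64

PE[0][1].acc = 64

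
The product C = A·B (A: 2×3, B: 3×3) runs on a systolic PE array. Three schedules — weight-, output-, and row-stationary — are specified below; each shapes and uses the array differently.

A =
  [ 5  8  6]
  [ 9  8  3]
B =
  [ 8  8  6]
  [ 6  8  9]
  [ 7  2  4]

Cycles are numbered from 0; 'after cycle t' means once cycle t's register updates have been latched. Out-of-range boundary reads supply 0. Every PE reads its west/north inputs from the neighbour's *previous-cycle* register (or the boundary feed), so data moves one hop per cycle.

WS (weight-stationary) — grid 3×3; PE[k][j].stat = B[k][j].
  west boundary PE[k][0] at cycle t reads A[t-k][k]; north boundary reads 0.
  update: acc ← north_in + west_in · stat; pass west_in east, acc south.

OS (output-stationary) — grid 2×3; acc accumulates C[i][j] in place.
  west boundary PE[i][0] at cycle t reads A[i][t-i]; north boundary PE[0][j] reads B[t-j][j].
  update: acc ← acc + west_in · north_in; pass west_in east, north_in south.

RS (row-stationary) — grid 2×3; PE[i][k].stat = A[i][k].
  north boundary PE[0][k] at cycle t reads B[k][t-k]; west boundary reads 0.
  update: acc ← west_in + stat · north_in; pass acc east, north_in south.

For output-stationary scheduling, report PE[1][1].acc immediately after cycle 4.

PE[1][1].acc = 142

OS on a 2×3 grid — tracing PE[1][1] and its feeders:
  t=0 PE[0][1]: acc=0 h=0 v=0
  t=0 PE[1][0]: acc=0 h=0 v=0
  t=0 PE[1][1]: acc=0 h=0 v=0
  t=1 PE[0][1]: acc=40 h=5 v=8
  t=1 PE[1][0]: acc=72 h=9 v=8
  t=1 PE[1][1]: acc=0 h=0 v=0
  t=2 PE[0][1]: acc=104 h=8 v=8
  t=2 PE[1][0]: acc=120 h=8 v=6
  t=2 PE[1][1]: acc=72 h=9 v=8
  t=3 PE[0][1]: acc=116 h=6 v=2
  t=3 PE[1][0]: acc=141 h=3 v=7
  t=3 PE[1][1]: acc=136 h=8 v=8
  t=4 PE[0][1]: acc=116 h=0 v=0
  t=4 PE[1][0]: acc=141 h=0 v=0
  t=4 PE[1][1]: acc=142 h=3 v=2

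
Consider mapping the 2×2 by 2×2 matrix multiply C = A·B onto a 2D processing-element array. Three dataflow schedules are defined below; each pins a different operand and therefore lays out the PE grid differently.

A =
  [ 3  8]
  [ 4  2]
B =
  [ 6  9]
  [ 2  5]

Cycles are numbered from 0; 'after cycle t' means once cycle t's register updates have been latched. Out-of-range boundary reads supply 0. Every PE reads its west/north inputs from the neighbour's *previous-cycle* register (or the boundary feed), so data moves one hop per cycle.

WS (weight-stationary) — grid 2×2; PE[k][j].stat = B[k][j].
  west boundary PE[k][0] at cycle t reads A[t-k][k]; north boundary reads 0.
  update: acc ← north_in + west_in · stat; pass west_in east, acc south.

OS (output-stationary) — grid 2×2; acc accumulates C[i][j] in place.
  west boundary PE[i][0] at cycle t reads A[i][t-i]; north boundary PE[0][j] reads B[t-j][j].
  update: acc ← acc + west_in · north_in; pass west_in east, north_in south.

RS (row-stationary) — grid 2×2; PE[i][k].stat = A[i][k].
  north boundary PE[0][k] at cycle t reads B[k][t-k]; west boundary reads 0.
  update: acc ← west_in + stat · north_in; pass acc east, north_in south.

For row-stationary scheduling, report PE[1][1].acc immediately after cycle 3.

PE[1][1].acc = 46

Tracing RS — 2×2 array, target PE[1][1]:
  after 0 — PE[0][1] acc=0, pass-E 0, pass-S 0
  after 0 — PE[1][0] acc=0, pass-E 0, pass-S 0
  after 0 — PE[1][1] acc=0, pass-E 0, pass-S 0
  after 1 — PE[0][1] acc=34, pass-E 34, pass-S 2
  after 1 — PE[1][0] acc=24, pass-E 24, pass-S 6
  after 1 — PE[1][1] acc=0, pass-E 0, pass-S 0
  after 2 — PE[0][1] acc=67, pass-E 67, pass-S 5
  after 2 — PE[1][0] acc=36, pass-E 36, pass-S 9
  after 2 — PE[1][1] acc=28, pass-E 28, pass-S 2
  after 3 — PE[0][1] acc=0, pass-E 0, pass-S 0
  after 3 — PE[1][0] acc=0, pass-E 0, pass-S 0
  after 3 — PE[1][1] acc=46, pass-E 46, pass-S 5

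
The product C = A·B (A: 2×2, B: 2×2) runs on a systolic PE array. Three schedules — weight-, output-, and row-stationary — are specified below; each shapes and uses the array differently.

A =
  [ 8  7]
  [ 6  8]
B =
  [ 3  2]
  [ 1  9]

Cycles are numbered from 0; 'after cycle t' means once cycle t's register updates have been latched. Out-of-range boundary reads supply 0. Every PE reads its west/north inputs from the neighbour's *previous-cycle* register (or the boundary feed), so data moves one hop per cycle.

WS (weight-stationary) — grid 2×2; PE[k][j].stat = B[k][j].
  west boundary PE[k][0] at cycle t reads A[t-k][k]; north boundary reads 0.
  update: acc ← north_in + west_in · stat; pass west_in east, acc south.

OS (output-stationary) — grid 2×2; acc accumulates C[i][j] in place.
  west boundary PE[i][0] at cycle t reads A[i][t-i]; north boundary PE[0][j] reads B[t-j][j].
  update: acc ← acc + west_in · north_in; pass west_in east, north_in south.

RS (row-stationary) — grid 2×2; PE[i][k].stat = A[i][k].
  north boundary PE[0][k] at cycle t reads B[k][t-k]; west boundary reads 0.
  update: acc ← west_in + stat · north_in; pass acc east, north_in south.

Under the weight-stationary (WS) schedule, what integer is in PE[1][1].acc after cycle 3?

Tracing WS — 2×2 array, target PE[1][1]:
  c0 r0c1: 0 / 0 / 0
  c0 r1c0: 0 / 0 / 0
  c0 r1c1: 0 / 0 / 0
  c1 r0c1: 16 / 8 / 16
  c1 r1c0: 31 / 7 / 31
  c1 r1c1: 0 / 0 / 0
  c2 r0c1: 12 / 6 / 12
  c2 r1c0: 26 / 8 / 26
  c2 r1c1: 79 / 7 / 79
  c3 r0c1: 0 / 0 / 0
  c3 r1c0: 0 / 0 / 0
  c3 r1c1: 84 / 8 / 84

PE[1][1].acc = 84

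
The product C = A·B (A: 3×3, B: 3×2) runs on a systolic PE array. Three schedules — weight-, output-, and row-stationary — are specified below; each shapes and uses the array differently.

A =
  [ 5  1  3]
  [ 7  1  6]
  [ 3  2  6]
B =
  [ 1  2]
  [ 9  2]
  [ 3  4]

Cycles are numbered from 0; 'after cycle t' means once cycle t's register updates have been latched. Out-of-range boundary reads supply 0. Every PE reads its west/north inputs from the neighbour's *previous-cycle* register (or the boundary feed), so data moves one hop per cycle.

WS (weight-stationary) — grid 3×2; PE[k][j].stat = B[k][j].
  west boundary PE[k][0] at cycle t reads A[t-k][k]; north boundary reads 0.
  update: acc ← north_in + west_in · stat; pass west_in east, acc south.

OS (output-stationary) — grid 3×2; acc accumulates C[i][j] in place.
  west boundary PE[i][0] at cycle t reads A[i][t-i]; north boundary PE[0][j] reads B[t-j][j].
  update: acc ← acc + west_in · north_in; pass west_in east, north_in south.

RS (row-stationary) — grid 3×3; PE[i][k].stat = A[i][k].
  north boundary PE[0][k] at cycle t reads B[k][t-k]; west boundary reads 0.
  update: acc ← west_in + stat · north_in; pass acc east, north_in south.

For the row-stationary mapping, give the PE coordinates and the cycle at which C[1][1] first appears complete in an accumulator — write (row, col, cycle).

RS — PE[1][2] is where C[1][1] collects:
  0: (1,2).acc=0  regs=<0,0>
  1: (1,2).acc=0  regs=<0,0>
  2: (1,2).acc=0  regs=<0,0>
  3: (1,2).acc=34  regs=<34,3>
  4: (1,2).acc=40  regs=<40,4>

(row, col, cycle) = (1, 2, 4)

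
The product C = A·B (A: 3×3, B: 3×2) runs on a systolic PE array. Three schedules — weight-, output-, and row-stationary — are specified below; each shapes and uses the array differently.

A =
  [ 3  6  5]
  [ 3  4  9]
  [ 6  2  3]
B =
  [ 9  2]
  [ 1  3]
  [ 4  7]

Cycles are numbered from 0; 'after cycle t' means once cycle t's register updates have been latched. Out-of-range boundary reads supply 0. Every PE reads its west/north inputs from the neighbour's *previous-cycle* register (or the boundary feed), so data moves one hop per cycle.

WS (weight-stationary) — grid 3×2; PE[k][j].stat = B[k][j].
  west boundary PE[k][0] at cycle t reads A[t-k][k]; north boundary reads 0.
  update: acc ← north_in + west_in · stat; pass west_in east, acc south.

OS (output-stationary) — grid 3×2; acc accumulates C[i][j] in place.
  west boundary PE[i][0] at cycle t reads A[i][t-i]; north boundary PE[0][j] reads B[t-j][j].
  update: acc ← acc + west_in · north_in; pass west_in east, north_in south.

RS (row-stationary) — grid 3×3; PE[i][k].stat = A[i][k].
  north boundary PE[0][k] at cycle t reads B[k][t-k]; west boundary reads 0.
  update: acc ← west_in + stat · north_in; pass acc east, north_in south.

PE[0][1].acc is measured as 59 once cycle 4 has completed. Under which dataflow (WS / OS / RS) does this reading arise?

dataflow = OS

— WS: 3×2; PE[0][1] trace:
  t=0 PE[0][1]: acc=0 h=0 v=0
  t=1 PE[0][1]: acc=6 h=3 v=6
  t=2 PE[0][1]: acc=6 h=3 v=6
  t=3 PE[0][1]: acc=12 h=6 v=12
  t=4 PE[0][1]: acc=0 h=0 v=0
— OS: 3×2; PE[0][1] trace:
  t=0 PE[0][1]: acc=0 h=0 v=0
  t=1 PE[0][1]: acc=6 h=3 v=2
  t=2 PE[0][1]: acc=24 h=6 v=3
  t=3 PE[0][1]: acc=59 h=5 v=7
  t=4 PE[0][1]: acc=59 h=0 v=0
— RS: 3×3; PE[0][1] trace:
  t=0 PE[0][1]: acc=0 h=0 v=0
  t=1 PE[0][1]: acc=33 h=33 v=1
  t=2 PE[0][1]: acc=24 h=24 v=3
  t=3 PE[0][1]: acc=0 h=0 v=0
  t=4 PE[0][1]: acc=0 h=0 v=0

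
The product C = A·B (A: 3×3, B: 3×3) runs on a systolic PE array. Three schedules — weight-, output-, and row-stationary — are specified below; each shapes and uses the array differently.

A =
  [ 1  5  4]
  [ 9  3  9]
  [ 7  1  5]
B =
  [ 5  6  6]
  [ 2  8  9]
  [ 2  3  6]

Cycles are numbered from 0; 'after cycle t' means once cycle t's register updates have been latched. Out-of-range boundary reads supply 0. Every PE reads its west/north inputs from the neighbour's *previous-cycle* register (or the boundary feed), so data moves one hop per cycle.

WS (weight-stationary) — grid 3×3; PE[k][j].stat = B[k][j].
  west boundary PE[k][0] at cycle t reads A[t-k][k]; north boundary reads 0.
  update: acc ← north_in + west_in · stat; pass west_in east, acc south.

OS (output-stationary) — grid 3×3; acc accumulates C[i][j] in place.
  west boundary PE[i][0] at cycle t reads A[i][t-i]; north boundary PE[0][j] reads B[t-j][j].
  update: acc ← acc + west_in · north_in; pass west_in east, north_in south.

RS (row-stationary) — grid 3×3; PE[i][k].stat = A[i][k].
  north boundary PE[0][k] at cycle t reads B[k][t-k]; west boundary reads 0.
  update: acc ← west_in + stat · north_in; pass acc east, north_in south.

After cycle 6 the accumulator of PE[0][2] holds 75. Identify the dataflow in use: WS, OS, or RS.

— WS: 3×3; PE[0][2] trace:
  c0 r0c2: 0 / 0 / 0
  c1 r0c2: 0 / 0 / 0
  c2 r0c2: 6 / 1 / 6
  c3 r0c2: 54 / 9 / 54
  c4 r0c2: 42 / 7 / 42
  c5 r0c2: 0 / 0 / 0
  c6 r0c2: 0 / 0 / 0
— OS: 3×3; PE[0][2] trace:
  c0 r0c2: 0 / 0 / 0
  c1 r0c2: 0 / 0 / 0
  c2 r0c2: 6 / 1 / 6
  c3 r0c2: 51 / 5 / 9
  c4 r0c2: 75 / 4 / 6
  c5 r0c2: 75 / 0 / 0
  c6 r0c2: 75 / 0 / 0
— RS: 3×3; PE[0][2] trace:
  c0 r0c2: 0 / 0 / 0
  c1 r0c2: 0 / 0 / 0
  c2 r0c2: 23 / 23 / 2
  c3 r0c2: 58 / 58 / 3
  c4 r0c2: 75 / 75 / 6
  c5 r0c2: 0 / 0 / 0
  c6 r0c2: 0 / 0 / 0

dataflow = OS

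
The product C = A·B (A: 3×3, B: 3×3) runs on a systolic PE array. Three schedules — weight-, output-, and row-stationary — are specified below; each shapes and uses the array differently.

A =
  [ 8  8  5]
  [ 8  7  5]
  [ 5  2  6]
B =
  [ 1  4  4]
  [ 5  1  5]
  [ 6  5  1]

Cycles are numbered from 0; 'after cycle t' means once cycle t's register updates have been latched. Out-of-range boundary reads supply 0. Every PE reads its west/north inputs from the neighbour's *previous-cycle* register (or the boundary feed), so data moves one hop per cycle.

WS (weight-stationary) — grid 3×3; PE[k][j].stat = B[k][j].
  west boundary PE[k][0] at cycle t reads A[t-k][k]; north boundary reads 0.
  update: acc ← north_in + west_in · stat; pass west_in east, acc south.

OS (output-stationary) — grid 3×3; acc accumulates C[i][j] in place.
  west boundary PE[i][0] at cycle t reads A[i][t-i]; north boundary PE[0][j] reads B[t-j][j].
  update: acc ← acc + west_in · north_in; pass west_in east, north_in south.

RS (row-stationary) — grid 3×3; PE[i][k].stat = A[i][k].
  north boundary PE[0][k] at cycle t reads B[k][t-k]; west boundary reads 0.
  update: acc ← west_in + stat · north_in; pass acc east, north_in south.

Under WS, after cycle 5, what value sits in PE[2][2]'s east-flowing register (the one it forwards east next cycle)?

register = 5

WS (3×3). Following PE[2][2] plus its west/north inputs:
  step 0 · PE1,2: acc=0; fwd→0 fwd↓0
  step 0 · PE2,1: acc=0; fwd→0 fwd↓0
  step 0 · PE2,2: acc=0; fwd→0 fwd↓0
  step 1 · PE1,2: acc=0; fwd→0 fwd↓0
  step 1 · PE2,1: acc=0; fwd→0 fwd↓0
  step 1 · PE2,2: acc=0; fwd→0 fwd↓0
  step 2 · PE1,2: acc=0; fwd→0 fwd↓0
  step 2 · PE2,1: acc=0; fwd→0 fwd↓0
  step 2 · PE2,2: acc=0; fwd→0 fwd↓0
  step 3 · PE1,2: acc=72; fwd→8 fwd↓72
  step 3 · PE2,1: acc=65; fwd→5 fwd↓65
  step 3 · PE2,2: acc=0; fwd→0 fwd↓0
  step 4 · PE1,2: acc=67; fwd→7 fwd↓67
  step 4 · PE2,1: acc=64; fwd→5 fwd↓64
  step 4 · PE2,2: acc=77; fwd→5 fwd↓77
  step 5 · PE1,2: acc=30; fwd→2 fwd↓30
  step 5 · PE2,1: acc=52; fwd→6 fwd↓52
  step 5 · PE2,2: acc=72; fwd→5 fwd↓72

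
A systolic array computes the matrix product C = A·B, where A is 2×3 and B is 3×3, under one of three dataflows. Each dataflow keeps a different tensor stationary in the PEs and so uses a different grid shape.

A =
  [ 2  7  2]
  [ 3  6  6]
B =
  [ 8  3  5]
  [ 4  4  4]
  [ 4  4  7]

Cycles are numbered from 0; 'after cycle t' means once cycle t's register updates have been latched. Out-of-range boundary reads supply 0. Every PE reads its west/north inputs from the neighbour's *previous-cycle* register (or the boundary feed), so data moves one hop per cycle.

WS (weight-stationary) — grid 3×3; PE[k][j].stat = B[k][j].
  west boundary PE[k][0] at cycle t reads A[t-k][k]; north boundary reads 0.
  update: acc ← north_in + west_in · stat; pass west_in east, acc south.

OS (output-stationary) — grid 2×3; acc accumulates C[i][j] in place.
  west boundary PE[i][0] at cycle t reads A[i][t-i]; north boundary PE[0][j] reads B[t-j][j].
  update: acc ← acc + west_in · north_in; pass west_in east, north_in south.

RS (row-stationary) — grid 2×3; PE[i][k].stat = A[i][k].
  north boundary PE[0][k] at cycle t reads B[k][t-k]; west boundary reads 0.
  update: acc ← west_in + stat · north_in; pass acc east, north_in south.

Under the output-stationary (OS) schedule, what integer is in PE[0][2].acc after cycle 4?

OS (2×3). Following PE[0][2] plus its west/north inputs:
  t=0 PE[0][1]: acc=0 h=0 v=0
  t=0 PE[0][2]: acc=0 h=0 v=0
  t=1 PE[0][1]: acc=6 h=2 v=3
  t=1 PE[0][2]: acc=0 h=0 v=0
  t=2 PE[0][1]: acc=34 h=7 v=4
  t=2 PE[0][2]: acc=10 h=2 v=5
  t=3 PE[0][1]: acc=42 h=2 v=4
  t=3 PE[0][2]: acc=38 h=7 v=4
  t=4 PE[0][1]: acc=42 h=0 v=0
  t=4 PE[0][2]: acc=52 h=2 v=7

PE[0][2].acc = 52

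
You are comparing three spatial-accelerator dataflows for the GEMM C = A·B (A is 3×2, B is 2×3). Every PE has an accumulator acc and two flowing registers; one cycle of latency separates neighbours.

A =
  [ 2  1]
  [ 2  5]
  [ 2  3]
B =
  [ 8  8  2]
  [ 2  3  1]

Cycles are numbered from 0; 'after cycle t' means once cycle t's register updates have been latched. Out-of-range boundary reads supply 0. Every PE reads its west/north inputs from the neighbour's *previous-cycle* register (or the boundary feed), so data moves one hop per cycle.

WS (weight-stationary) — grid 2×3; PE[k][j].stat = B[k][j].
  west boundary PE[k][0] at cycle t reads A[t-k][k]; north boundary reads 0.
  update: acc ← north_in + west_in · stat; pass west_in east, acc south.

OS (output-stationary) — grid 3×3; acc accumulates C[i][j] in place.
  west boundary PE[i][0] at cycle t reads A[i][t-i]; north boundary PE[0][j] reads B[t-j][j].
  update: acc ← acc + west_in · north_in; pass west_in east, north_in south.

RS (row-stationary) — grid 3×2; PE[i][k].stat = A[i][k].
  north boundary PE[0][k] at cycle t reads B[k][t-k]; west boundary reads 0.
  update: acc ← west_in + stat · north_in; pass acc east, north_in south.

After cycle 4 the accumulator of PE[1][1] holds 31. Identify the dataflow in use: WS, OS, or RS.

dataflow = OS

Under WS (2×3), PE[1][1]:
  step 0 · PE1,1: acc=0; fwd→0 fwd↓0
  step 1 · PE1,1: acc=0; fwd→0 fwd↓0
  step 2 · PE1,1: acc=19; fwd→1 fwd↓19
  step 3 · PE1,1: acc=31; fwd→5 fwd↓31
  step 4 · PE1,1: acc=25; fwd→3 fwd↓25
Under OS (3×3), PE[1][1]:
  step 0 · PE1,1: acc=0; fwd→0 fwd↓0
  step 1 · PE1,1: acc=0; fwd→0 fwd↓0
  step 2 · PE1,1: acc=16; fwd→2 fwd↓8
  step 3 · PE1,1: acc=31; fwd→5 fwd↓3
  step 4 · PE1,1: acc=31; fwd→0 fwd↓0
Under RS (3×2), PE[1][1]:
  step 0 · PE1,1: acc=0; fwd→0 fwd↓0
  step 1 · PE1,1: acc=0; fwd→0 fwd↓0
  step 2 · PE1,1: acc=26; fwd→26 fwd↓2
  step 3 · PE1,1: acc=31; fwd→31 fwd↓3
  step 4 · PE1,1: acc=9; fwd→9 fwd↓1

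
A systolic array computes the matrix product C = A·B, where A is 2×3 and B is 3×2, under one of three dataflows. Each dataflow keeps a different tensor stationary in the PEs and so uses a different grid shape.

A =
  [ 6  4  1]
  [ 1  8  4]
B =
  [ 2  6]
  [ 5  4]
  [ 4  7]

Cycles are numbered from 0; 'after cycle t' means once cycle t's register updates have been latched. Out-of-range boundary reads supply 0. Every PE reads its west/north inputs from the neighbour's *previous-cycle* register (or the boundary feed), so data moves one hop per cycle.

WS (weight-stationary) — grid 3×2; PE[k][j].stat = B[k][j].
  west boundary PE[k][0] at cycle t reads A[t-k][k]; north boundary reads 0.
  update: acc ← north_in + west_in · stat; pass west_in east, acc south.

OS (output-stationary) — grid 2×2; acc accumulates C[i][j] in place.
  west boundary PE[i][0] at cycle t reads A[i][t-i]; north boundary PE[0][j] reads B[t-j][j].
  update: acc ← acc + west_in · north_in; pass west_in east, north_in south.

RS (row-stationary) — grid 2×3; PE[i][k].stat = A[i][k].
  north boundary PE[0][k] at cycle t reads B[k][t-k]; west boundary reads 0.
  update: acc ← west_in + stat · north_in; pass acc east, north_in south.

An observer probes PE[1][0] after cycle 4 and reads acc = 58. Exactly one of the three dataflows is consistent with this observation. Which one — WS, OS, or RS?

— WS: 3×2; PE[1][0] trace:
  cycle 0: PE[1][0] → acc 0, east 0, south 0
  cycle 1: PE[1][0] → acc 32, east 4, south 32
  cycle 2: PE[1][0] → acc 42, east 8, south 42
  cycle 3: PE[1][0] → acc 0, east 0, south 0
  cycle 4: PE[1][0] → acc 0, east 0, south 0
— OS: 2×2; PE[1][0] trace:
  cycle 0: PE[1][0] → acc 0, east 0, south 0
  cycle 1: PE[1][0] → acc 2, east 1, south 2
  cycle 2: PE[1][0] → acc 42, east 8, south 5
  cycle 3: PE[1][0] → acc 58, east 4, south 4
  cycle 4: PE[1][0] → acc 58, east 0, south 0
— RS: 2×3; PE[1][0] trace:
  cycle 0: PE[1][0] → acc 0, east 0, south 0
  cycle 1: PE[1][0] → acc 2, east 2, south 2
  cycle 2: PE[1][0] → acc 6, east 6, south 6
  cycle 3: PE[1][0] → acc 0, east 0, south 0
  cycle 4: PE[1][0] → acc 0, east 0, south 0

dataflow = OS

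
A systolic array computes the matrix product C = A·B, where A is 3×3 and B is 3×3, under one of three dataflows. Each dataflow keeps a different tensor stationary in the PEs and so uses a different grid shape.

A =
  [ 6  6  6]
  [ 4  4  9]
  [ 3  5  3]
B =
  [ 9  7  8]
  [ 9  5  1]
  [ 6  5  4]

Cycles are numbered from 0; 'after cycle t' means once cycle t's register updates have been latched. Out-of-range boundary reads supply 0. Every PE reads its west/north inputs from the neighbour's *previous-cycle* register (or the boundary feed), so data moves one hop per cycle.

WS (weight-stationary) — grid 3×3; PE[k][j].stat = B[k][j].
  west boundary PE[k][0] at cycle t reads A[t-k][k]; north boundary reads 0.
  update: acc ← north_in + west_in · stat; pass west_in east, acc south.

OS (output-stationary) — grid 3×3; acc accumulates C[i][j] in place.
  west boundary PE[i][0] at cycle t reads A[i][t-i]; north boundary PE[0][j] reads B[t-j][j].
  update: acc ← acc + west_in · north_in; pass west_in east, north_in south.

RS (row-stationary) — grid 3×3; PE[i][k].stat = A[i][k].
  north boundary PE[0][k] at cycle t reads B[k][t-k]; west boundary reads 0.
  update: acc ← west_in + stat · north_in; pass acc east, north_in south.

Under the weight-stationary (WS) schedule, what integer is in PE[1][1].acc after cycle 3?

Tracing WS — 3×3 array, target PE[1][1]:
  t=0 PE[0][1]: acc=0 h=0 v=0
  t=0 PE[1][0]: acc=0 h=0 v=0
  t=0 PE[1][1]: acc=0 h=0 v=0
  t=1 PE[0][1]: acc=42 h=6 v=42
  t=1 PE[1][0]: acc=108 h=6 v=108
  t=1 PE[1][1]: acc=0 h=0 v=0
  t=2 PE[0][1]: acc=28 h=4 v=28
  t=2 PE[1][0]: acc=72 h=4 v=72
  t=2 PE[1][1]: acc=72 h=6 v=72
  t=3 PE[0][1]: acc=21 h=3 v=21
  t=3 PE[1][0]: acc=72 h=5 v=72
  t=3 PE[1][1]: acc=48 h=4 v=48

PE[1][1].acc = 48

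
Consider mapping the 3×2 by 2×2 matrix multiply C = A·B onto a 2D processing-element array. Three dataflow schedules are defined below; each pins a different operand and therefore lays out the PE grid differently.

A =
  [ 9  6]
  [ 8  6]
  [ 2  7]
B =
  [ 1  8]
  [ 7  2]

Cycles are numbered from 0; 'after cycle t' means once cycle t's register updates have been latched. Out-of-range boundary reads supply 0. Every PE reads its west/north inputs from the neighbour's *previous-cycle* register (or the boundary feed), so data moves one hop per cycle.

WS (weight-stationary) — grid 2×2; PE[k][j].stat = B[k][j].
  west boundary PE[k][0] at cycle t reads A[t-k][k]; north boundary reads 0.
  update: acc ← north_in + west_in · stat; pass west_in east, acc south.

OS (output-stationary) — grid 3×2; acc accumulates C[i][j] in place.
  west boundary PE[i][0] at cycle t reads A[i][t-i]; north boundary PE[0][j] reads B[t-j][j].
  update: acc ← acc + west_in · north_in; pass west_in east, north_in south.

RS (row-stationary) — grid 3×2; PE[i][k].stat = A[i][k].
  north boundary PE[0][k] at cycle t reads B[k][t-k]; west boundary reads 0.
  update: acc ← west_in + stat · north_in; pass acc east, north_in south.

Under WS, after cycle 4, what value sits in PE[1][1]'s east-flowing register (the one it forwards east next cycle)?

Tracing WS — 2×2 array, target PE[1][1]:
  t=0 PE[0][1]: acc=0 h=0 v=0
  t=0 PE[1][0]: acc=0 h=0 v=0
  t=0 PE[1][1]: acc=0 h=0 v=0
  t=1 PE[0][1]: acc=72 h=9 v=72
  t=1 PE[1][0]: acc=51 h=6 v=51
  t=1 PE[1][1]: acc=0 h=0 v=0
  t=2 PE[0][1]: acc=64 h=8 v=64
  t=2 PE[1][0]: acc=50 h=6 v=50
  t=2 PE[1][1]: acc=84 h=6 v=84
  t=3 PE[0][1]: acc=16 h=2 v=16
  t=3 PE[1][0]: acc=51 h=7 v=51
  t=3 PE[1][1]: acc=76 h=6 v=76
  t=4 PE[0][1]: acc=0 h=0 v=0
  t=4 PE[1][0]: acc=0 h=0 v=0
  t=4 PE[1][1]: acc=30 h=7 v=30

register = 7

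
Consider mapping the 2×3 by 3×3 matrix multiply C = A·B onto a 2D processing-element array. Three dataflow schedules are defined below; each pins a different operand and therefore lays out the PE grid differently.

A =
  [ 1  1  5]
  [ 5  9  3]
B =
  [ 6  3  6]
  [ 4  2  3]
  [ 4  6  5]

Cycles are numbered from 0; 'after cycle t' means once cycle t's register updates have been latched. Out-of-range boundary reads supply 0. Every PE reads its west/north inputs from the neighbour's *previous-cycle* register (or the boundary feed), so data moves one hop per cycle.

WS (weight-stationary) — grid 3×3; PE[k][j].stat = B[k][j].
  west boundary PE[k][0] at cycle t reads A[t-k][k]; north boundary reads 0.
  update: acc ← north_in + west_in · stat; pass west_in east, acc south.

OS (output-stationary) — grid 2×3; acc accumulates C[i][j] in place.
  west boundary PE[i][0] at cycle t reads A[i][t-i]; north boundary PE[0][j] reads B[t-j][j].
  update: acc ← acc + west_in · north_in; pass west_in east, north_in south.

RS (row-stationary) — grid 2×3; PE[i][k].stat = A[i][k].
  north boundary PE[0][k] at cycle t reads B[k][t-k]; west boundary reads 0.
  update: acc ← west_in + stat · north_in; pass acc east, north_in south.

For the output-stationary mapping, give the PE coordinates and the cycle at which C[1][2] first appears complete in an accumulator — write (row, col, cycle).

OS — PE[1][2] is where C[1][2] collects:
  [0] (1,2) acc=0 (h:0 v:0)
  [1] (1,2) acc=0 (h:0 v:0)
  [2] (1,2) acc=0 (h:0 v:0)
  [3] (1,2) acc=30 (h:5 v:6)
  [4] (1,2) acc=57 (h:9 v:3)
  [5] (1,2) acc=72 (h:3 v:5)

(row, col, cycle) = (1, 2, 5)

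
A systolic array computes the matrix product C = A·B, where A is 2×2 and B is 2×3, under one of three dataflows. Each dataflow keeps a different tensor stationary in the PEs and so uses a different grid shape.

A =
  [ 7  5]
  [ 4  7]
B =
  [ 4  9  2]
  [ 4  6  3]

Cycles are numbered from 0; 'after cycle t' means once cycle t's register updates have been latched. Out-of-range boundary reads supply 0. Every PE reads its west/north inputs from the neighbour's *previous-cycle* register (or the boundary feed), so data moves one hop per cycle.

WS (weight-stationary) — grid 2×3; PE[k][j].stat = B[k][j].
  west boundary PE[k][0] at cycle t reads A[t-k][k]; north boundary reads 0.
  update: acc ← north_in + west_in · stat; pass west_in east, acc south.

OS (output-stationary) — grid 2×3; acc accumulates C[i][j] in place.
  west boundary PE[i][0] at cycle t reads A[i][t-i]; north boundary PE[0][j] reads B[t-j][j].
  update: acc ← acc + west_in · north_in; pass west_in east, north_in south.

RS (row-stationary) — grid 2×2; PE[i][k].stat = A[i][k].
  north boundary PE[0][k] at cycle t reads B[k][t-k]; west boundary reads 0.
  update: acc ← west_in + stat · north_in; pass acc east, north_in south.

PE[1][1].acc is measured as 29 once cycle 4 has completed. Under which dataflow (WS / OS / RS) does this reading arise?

— WS: 2×3; PE[1][1] trace:
  [0] (1,1) acc=0 (h:0 v:0)
  [1] (1,1) acc=0 (h:0 v:0)
  [2] (1,1) acc=93 (h:5 v:93)
  [3] (1,1) acc=78 (h:7 v:78)
  [4] (1,1) acc=0 (h:0 v:0)
— OS: 2×3; PE[1][1] trace:
  [0] (1,1) acc=0 (h:0 v:0)
  [1] (1,1) acc=0 (h:0 v:0)
  [2] (1,1) acc=36 (h:4 v:9)
  [3] (1,1) acc=78 (h:7 v:6)
  [4] (1,1) acc=78 (h:0 v:0)
— RS: 2×2; PE[1][1] trace:
  [0] (1,1) acc=0 (h:0 v:0)
  [1] (1,1) acc=0 (h:0 v:0)
  [2] (1,1) acc=44 (h:44 v:4)
  [3] (1,1) acc=78 (h:78 v:6)
  [4] (1,1) acc=29 (h:29 v:3)

dataflow = RS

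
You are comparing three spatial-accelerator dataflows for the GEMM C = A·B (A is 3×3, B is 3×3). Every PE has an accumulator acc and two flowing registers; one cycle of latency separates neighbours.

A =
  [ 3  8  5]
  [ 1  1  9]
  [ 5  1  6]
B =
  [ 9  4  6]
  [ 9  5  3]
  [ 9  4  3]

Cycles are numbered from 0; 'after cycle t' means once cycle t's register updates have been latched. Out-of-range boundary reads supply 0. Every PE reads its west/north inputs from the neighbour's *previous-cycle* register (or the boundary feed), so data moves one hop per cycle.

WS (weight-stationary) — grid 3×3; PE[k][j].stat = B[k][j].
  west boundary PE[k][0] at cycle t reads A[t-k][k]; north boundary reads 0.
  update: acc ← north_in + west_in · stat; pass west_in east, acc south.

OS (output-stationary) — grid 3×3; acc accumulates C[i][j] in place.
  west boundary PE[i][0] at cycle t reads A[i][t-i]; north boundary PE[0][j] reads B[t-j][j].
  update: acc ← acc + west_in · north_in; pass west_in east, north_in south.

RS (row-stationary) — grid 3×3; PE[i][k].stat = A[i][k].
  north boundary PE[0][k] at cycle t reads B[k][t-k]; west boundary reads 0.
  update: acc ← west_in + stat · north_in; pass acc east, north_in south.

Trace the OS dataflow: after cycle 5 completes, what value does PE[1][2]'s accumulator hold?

PE[1][2].acc = 36

OS 3×3: PE[1][2] cycle-by-cycle (with neighbour feeds):
  0: (0,2).acc=0  regs=<0,0>
  0: (1,1).acc=0  regs=<0,0>
  0: (1,2).acc=0  regs=<0,0>
  1: (0,2).acc=0  regs=<0,0>
  1: (1,1).acc=0  regs=<0,0>
  1: (1,2).acc=0  regs=<0,0>
  2: (0,2).acc=18  regs=<3,6>
  2: (1,1).acc=4  regs=<1,4>
  2: (1,2).acc=0  regs=<0,0>
  3: (0,2).acc=42  regs=<8,3>
  3: (1,1).acc=9  regs=<1,5>
  3: (1,2).acc=6  regs=<1,6>
  4: (0,2).acc=57  regs=<5,3>
  4: (1,1).acc=45  regs=<9,4>
  4: (1,2).acc=9  regs=<1,3>
  5: (0,2).acc=57  regs=<0,0>
  5: (1,1).acc=45  regs=<0,0>
  5: (1,2).acc=36  regs=<9,3>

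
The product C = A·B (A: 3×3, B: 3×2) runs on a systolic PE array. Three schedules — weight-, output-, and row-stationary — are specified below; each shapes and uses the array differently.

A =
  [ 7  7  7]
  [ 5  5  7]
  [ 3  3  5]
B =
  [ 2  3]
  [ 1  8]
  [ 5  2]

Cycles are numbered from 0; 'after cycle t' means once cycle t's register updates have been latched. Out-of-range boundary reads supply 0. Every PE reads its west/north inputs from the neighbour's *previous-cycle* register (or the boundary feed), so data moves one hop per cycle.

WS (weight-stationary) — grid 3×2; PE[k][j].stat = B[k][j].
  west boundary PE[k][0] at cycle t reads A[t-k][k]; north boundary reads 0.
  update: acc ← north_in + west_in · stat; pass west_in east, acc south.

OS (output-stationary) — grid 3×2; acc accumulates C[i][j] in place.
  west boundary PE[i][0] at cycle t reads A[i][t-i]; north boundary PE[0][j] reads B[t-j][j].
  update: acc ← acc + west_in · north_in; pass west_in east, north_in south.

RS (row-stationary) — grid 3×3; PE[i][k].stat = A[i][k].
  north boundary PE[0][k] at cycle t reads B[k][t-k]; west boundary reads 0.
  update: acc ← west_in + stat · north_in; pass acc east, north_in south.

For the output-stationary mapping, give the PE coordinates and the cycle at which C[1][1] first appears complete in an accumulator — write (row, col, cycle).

(row, col, cycle) = (1, 1, 4)

Under OS, C[1][1] lands at PE[1][1]:
  step 0 · PE1,1: acc=0; fwd→0 fwd↓0
  step 1 · PE1,1: acc=0; fwd→0 fwd↓0
  step 2 · PE1,1: acc=15; fwd→5 fwd↓3
  step 3 · PE1,1: acc=55; fwd→5 fwd↓8
  step 4 · PE1,1: acc=69; fwd→7 fwd↓2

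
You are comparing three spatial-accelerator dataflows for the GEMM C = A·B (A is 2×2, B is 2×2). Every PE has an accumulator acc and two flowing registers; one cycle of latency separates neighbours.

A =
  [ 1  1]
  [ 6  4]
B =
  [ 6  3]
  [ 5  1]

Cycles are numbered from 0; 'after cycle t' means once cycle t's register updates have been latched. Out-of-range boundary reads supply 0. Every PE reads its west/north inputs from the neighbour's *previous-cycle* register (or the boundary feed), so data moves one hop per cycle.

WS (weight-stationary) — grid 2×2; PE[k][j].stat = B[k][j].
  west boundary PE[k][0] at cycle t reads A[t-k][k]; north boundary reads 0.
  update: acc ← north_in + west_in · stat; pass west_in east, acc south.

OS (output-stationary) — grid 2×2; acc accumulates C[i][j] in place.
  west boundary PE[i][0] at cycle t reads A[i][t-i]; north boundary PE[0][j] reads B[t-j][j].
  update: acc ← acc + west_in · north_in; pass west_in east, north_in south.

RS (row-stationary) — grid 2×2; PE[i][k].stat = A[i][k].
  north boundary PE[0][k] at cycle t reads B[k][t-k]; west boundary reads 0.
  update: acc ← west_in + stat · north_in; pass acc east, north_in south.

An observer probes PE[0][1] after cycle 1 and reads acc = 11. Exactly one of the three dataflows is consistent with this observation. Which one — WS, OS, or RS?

dataflow = RS

— WS: 2×2; PE[0][1] trace:
  after 0 — PE[0][1] acc=0, pass-E 0, pass-S 0
  after 1 — PE[0][1] acc=3, pass-E 1, pass-S 3
— OS: 2×2; PE[0][1] trace:
  after 0 — PE[0][1] acc=0, pass-E 0, pass-S 0
  after 1 — PE[0][1] acc=3, pass-E 1, pass-S 3
— RS: 2×2; PE[0][1] trace:
  after 0 — PE[0][1] acc=0, pass-E 0, pass-S 0
  after 1 — PE[0][1] acc=11, pass-E 11, pass-S 5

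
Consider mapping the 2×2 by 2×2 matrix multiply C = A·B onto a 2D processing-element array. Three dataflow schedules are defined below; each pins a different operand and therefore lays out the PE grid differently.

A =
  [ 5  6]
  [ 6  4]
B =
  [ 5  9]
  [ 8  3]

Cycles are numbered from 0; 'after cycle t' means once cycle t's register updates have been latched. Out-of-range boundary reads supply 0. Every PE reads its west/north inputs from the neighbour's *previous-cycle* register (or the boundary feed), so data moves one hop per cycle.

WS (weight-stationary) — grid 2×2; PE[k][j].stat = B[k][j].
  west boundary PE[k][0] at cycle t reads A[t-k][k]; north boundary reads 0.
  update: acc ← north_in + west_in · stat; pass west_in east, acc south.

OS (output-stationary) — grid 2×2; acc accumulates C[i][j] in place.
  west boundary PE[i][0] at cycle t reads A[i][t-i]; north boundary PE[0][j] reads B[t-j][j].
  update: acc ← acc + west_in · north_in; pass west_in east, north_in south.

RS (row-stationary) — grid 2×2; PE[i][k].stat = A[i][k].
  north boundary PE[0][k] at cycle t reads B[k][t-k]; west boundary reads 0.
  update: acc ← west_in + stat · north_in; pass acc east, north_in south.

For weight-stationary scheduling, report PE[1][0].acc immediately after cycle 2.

PE[1][0].acc = 62

WS (2×2). Following PE[1][0] plus its west/north inputs:
  0: (0,0).acc=25  regs=<5,25>
  0: (1,0).acc=0  regs=<0,0>
  1: (0,0).acc=30  regs=<6,30>
  1: (1,0).acc=73  regs=<6,73>
  2: (0,0).acc=0  regs=<0,0>
  2: (1,0).acc=62  regs=<4,62>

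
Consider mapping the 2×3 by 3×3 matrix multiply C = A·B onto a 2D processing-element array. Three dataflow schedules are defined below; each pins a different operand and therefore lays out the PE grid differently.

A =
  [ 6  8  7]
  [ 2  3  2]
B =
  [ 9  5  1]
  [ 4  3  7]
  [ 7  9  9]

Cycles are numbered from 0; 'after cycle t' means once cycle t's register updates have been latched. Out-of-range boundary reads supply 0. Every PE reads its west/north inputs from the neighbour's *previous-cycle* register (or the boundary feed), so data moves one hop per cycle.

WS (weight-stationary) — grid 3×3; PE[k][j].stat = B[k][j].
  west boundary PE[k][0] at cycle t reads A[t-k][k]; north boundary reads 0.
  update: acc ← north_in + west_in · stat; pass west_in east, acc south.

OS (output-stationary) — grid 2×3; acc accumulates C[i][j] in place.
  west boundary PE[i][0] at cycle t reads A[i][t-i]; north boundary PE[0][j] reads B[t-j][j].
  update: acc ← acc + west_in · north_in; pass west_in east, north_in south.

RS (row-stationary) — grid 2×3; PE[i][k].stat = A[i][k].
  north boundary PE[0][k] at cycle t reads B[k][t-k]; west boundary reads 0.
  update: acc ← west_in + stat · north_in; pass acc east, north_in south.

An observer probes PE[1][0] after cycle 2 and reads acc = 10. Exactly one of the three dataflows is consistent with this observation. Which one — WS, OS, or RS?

dataflow = RS

— WS: 3×3; PE[1][0] trace:
  step 0 · PE1,0: acc=0; fwd→0 fwd↓0
  step 1 · PE1,0: acc=86; fwd→8 fwd↓86
  step 2 · PE1,0: acc=30; fwd→3 fwd↓30
— OS: 2×3; PE[1][0] trace:
  step 0 · PE1,0: acc=0; fwd→0 fwd↓0
  step 1 · PE1,0: acc=18; fwd→2 fwd↓9
  step 2 · PE1,0: acc=30; fwd→3 fwd↓4
— RS: 2×3; PE[1][0] trace:
  step 0 · PE1,0: acc=0; fwd→0 fwd↓0
  step 1 · PE1,0: acc=18; fwd→18 fwd↓9
  step 2 · PE1,0: acc=10; fwd→10 fwd↓5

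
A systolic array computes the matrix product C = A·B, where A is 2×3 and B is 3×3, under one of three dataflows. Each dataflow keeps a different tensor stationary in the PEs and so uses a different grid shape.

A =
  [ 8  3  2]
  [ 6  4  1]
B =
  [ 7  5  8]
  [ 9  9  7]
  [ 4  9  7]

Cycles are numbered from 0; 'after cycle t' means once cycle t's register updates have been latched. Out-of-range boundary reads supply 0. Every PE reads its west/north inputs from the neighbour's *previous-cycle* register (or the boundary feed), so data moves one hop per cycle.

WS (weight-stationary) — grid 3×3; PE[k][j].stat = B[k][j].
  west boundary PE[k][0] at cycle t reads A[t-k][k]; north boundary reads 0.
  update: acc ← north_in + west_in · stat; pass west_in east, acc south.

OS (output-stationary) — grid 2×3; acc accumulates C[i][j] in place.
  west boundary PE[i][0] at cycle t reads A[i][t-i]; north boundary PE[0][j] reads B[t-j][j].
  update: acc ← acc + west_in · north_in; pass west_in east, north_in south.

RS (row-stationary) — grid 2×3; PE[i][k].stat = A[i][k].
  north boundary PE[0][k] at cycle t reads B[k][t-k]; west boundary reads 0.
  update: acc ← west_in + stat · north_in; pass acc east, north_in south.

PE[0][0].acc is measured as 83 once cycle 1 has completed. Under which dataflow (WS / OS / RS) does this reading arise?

dataflow = OS

WS [3×3] PE[0][0] across cycles:
  @0  [0,0]  acc 56  |  →8  ↓56
  @1  [0,0]  acc 42  |  →6  ↓42
OS [2×3] PE[0][0] across cycles:
  @0  [0,0]  acc 56  |  →8  ↓7
  @1  [0,0]  acc 83  |  →3  ↓9
RS [2×3] PE[0][0] across cycles:
  @0  [0,0]  acc 56  |  →56  ↓7
  @1  [0,0]  acc 40  |  →40  ↓5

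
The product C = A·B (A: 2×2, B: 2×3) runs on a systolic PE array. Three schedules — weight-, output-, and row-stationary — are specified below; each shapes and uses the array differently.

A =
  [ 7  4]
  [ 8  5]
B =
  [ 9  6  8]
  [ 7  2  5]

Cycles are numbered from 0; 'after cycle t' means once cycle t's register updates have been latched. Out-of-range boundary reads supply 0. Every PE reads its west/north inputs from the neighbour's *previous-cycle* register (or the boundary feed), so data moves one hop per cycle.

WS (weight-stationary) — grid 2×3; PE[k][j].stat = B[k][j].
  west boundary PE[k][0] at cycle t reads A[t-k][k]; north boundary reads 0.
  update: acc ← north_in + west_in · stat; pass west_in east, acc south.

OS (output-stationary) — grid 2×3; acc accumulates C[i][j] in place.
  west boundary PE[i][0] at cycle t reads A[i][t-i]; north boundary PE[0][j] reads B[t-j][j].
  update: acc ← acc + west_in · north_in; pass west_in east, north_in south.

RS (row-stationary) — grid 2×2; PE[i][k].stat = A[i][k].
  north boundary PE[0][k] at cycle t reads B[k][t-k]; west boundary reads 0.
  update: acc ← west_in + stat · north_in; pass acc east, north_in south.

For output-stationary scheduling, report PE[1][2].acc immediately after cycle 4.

OS (2×3). Following PE[1][2] plus its west/north inputs:
  after 0 — PE[0][2] acc=0, pass-E 0, pass-S 0
  after 0 — PE[1][1] acc=0, pass-E 0, pass-S 0
  after 0 — PE[1][2] acc=0, pass-E 0, pass-S 0
  after 1 — PE[0][2] acc=0, pass-E 0, pass-S 0
  after 1 — PE[1][1] acc=0, pass-E 0, pass-S 0
  after 1 — PE[1][2] acc=0, pass-E 0, pass-S 0
  after 2 — PE[0][2] acc=56, pass-E 7, pass-S 8
  after 2 — PE[1][1] acc=48, pass-E 8, pass-S 6
  after 2 — PE[1][2] acc=0, pass-E 0, pass-S 0
  after 3 — PE[0][2] acc=76, pass-E 4, pass-S 5
  after 3 — PE[1][1] acc=58, pass-E 5, pass-S 2
  after 3 — PE[1][2] acc=64, pass-E 8, pass-S 8
  after 4 — PE[0][2] acc=76, pass-E 0, pass-S 0
  after 4 — PE[1][1] acc=58, pass-E 0, pass-S 0
  after 4 — PE[1][2] acc=89, pass-E 5, pass-S 5

PE[1][2].acc = 89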